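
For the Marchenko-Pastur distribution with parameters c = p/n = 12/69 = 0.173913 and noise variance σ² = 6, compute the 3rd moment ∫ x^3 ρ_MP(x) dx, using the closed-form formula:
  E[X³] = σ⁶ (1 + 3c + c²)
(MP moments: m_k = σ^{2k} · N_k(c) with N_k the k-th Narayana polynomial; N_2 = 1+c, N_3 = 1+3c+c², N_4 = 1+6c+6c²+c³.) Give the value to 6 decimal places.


E[X³] = σ⁶ (1 + 3c + c²) (third MP moment). With σ² = 6 (so σ⁶ = 216) and c = 12/69 = 0.173913: E[X³] = 216 · (1 + 3·0.173913 + (0.173913)²) = 216 · 1.551985.

So E[X^3] = 335.228733.


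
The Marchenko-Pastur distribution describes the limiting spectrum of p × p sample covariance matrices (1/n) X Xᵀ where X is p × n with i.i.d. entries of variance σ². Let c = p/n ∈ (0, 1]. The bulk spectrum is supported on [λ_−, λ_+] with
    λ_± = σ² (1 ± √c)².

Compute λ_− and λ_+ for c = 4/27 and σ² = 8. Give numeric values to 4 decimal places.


c = 4/27 = 0.148148; √c = 0.384900.
λ_− = σ² (1 − √c)² = 8 · (1 − 0.384900)² = 8 · (0.615100)² = 3.026782.
λ_+ = σ² (1 + √c)² = 8 · (1 + 0.384900)² = 8 · (1.384900)² = 15.343588.

Rounded to 4 decimal places: λ_− ≈ 3.0268, λ_+ ≈ 15.3436.


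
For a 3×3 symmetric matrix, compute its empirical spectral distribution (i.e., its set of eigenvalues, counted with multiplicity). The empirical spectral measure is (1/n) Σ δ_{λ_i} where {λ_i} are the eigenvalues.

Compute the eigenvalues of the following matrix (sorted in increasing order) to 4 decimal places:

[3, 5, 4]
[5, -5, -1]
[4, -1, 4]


Since M is real symmetric, all three eigenvalues are real; they are the roots of det(λI − M) = λ³ − (tr M) λ² + s λ − det M, where s is the sum of the principal 2×2 minors.
tr M = 3 + (-5) + 4 = 2.
s = (3·(-5) − 5²) + (3·4 − 4²) + ((-5)·4 − (-1)²) = -40 + (-4) + (-21) = -65.
det M (expand along row 1) = 3·(-21) − 5·24 + 4·15 = -123.
Characteristic polynomial: λ³ − 2λ² − 65λ + 123 = 0.
Substitute λ = y + (tr M)/3 = y + 0.666667 to remove the quadratic term: y³ + p·y + q = 0 with p = s − (tr M)²/3 = -66.333333 and q = −2(tr M)³/27 + (tr M)·s/3 − det M = 79.074074.
Three real roots ⇒ use the trigonometric (Viète) form: r = 2√(−p/3) = 9.404491, φ = arccos(3q/(p·r)) = arccos(-0.380267) = 1.960881 rad.
y_k = r·cos(φ/3 − 2πk/3) for k = 0, 1, 2 gives y = 7.466071, 1.219406, -8.685477.
λ_k = y_k + 0.666667 gives λ = 8.1327, 1.8861, -8.0188 (check: the sum is 2.0000 = tr M).

Eigenvalues sorted in increasing order: [-8.0188, 1.8861, 8.1327].


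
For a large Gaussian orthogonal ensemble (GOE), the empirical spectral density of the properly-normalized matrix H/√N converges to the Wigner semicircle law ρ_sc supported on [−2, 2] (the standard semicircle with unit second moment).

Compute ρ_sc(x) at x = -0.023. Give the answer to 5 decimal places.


ρ_sc(x) = (1/(2π)) √(4 − x²). With x = -0.023:
  4 − x² = 4 − (-0.023)² = 4 − 0.000529 = 3.999471.
  √(4 − x²) = 1.999868.
  1/(2π) = 0.159155.
  ρ_sc(-0.023) = 0.159155 · 1.999868 = 0.318289.

Rounded to 5 decimal places: ρ_sc(-0.023) ≈ 0.31829.


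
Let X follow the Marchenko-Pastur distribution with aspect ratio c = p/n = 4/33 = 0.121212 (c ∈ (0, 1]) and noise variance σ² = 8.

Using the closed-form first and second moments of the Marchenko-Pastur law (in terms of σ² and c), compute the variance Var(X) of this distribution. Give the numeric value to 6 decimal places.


Recall the MP moments m_1 = E[X] = σ² and m_2 = E[X²] = σ⁴ (1 + c).
m_1 = E[X] = σ² = 8, so m_1² = 64.
m_2 = E[X²] = σ⁴ (1 + c) = 64 · (1 + 0.121212) = 64 · 1.121212 = 71.757576.
(Note m_2 − m_1² simplifies to c · σ⁴ = 0.121212 · 64.)

Var(X) = m_2 − m_1² = 71.757576 − 64 = 7.757576.


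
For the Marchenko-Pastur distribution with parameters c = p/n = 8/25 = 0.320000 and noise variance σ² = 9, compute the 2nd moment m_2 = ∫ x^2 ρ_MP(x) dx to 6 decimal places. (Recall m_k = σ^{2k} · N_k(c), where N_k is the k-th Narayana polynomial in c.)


E[X²] = σ⁴ (1 + c) (second MP moment). With σ² = 9 (so σ⁴ = 81) and c = 8/25 = 0.320000: E[X²] = 81 · (1 + 0.320000) = 81 · 1.320000.

So E[X^2] = 106.920000.


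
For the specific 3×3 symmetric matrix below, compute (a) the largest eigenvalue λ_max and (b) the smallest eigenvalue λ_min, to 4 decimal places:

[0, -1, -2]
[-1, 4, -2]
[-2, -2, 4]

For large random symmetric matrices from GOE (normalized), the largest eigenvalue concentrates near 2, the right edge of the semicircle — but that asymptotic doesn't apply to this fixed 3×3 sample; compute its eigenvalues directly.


Since M is real symmetric, all three eigenvalues are real; they are the roots of det(λI − M) = λ³ − (tr M) λ² + s λ − det M, where s is the sum of the principal 2×2 minors.
tr M = 0 + 4 + 4 = 8.
s = (0·4 − (-1)²) + (0·4 − (-2)²) + (4·4 − (-2)²) = -1 + (-4) + 12 = 7.
det M (expand along row 1) = 0·12 − (-1)·(-8) + (-2)·10 = -28.
Characteristic polynomial: λ³ − 8λ² + 7λ + 28 = 0.
Substitute λ = y + (tr M)/3 = y + 2.666667 to remove the quadratic term: y³ + p·y + q = 0 with p = s − (tr M)²/3 = -14.333333 and q = −2(tr M)³/27 + (tr M)·s/3 − det M = 8.740741.
Three real roots ⇒ use the trigonometric (Viète) form: r = 2√(−p/3) = 4.371626, φ = arccos(3q/(p·r)) = arccos(-0.418484) = 2.002572 rad.
y_k = r·cos(φ/3 − 2πk/3) for k = 0, 1, 2 gives y = 3.433286, 0.627018, -4.060303.
λ_k = y_k + 2.666667 gives λ = 6.1000, 3.2937, -1.3936 (check: the sum is 8.0000 = tr M).

Hence λ_max = 6.1000 and λ_min = -1.3936.


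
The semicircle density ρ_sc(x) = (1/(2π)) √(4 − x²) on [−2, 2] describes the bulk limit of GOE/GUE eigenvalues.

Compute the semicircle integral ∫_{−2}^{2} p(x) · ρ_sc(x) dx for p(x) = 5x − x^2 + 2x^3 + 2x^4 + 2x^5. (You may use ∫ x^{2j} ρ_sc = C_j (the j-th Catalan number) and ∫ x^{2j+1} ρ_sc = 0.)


Write p(x) = Σ a_i x^i, split into monomials and integrate each against ρ_sc separately.
Using ∫ x^{2j} ρ_sc = C_j = (1/(j+1)) C(2j, j) (Catalan numbers) and ∫ x^{2j+1} ρ_sc = 0 (odd monomials vanish by symmetry):
  i = 1 (odd): ∫ x^1 ρ_sc = 0 (vanishes)
  i = 2 (even): a_2 · C_{1} = -1 · 1 = -1
  i = 3 (odd): ∫ x^3 ρ_sc = 0 (vanishes)
  i = 4 (even): a_4 · C_{2} = 2 · 2 = 4
  i = 5 (odd): ∫ x^5 ρ_sc = 0 (vanishes)

Summing the contributions: ∫_{−2}^{2} p(x) ρ_sc(x) dx = (-1) + 4 = 3.


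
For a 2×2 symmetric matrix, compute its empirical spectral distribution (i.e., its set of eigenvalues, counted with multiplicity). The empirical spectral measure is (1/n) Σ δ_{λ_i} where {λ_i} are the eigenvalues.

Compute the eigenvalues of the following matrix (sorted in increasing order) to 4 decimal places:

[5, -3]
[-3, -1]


Since M is real symmetric, both eigenvalues are real; they are the roots of det(λI − M) = λ² − (tr M) λ + det M.
tr M = 5 + (-1) = 4.
det M = 5·(-1) − (-3)² = -5 − 9 = -14.
Characteristic polynomial: λ² − 4λ − 14 = 0.
Discriminant Δ = (tr M)² − 4·det M = 16 − (-56) = 72; √Δ = 8.485281.
λ = (tr M ± √Δ)/2 = (4 ± 8.485281)/2, giving (tr M − √Δ)/2 = -2.2426 and (tr M + √Δ)/2 = 6.2426.

Eigenvalues sorted in increasing order: [-2.2426, 6.2426].


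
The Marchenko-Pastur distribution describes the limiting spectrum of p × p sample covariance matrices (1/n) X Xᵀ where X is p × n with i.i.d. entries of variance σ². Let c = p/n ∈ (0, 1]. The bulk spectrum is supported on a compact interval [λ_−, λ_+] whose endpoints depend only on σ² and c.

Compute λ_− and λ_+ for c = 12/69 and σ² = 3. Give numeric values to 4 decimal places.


c = 12/69 = 0.173913; √c = 0.417029.
λ_− = σ² (1 − √c)² = 3 · (1 − 0.417029)² = 3 · (0.582971)² = 1.019566.
λ_+ = σ² (1 + √c)² = 3 · (1 + 0.417029)² = 3 · (1.417029)² = 6.023912.

Rounded to 4 decimal places: λ_− ≈ 1.0196, λ_+ ≈ 6.0239.


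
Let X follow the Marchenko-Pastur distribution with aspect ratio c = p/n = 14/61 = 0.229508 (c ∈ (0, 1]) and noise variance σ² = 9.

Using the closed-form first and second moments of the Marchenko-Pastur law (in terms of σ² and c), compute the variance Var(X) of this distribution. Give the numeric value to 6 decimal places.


Recall the MP moments m_1 = E[X] = σ² and m_2 = E[X²] = σ⁴ (1 + c).
m_1 = E[X] = σ² = 9, so m_1² = 81.
m_2 = E[X²] = σ⁴ (1 + c) = 81 · (1 + 0.229508) = 81 · 1.229508 = 99.590164.
(Note m_2 − m_1² simplifies to c · σ⁴ = 0.229508 · 81.)

Var(X) = m_2 − m_1² = 99.590164 − 81 = 18.590164.


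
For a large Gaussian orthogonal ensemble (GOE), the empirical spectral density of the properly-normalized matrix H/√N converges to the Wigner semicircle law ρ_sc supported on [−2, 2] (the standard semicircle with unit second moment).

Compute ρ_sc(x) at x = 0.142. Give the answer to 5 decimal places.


ρ_sc(x) = (1/(2π)) √(4 − x²). With x = 0.142:
  4 − x² = 4 − (0.142)² = 4 − 0.020164 = 3.979836.
  √(4 − x²) = 1.994953.
  1/(2π) = 0.159155.
  ρ_sc(0.142) = 0.159155 · 1.994953 = 0.317507.

Rounded to 5 decimal places: ρ_sc(0.142) ≈ 0.31751.


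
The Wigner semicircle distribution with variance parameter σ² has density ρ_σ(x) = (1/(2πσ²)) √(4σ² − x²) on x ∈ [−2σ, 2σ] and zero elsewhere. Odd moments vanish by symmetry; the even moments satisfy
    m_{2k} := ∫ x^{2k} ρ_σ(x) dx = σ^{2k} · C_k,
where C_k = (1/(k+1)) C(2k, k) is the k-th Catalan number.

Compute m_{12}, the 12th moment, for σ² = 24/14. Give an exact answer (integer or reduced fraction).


By the scaled semicircle moment identity, m_{2k} = σ^{2k} · C_k with k = 6.
C_6 = (1/(k+1)) · C(2k, k) = (1/7) · C(12, 6) = (1/7) · 924 = 132.
σ^{2k} = (σ²)^k = (24/14)^6 = 2985984/117649.

Therefore m_{12} = σ^{12} · C_6 = (2985984/117649) · 132 = 394149888/117649.


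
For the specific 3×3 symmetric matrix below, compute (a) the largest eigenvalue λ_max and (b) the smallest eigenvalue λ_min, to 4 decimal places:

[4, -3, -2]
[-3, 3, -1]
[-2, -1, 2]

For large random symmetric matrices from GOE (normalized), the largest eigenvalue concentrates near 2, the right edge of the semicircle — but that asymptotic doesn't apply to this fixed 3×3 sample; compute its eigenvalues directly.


Since M is real symmetric, all three eigenvalues are real; they are the roots of det(λI − M) = λ³ − (tr M) λ² + s λ − det M, where s is the sum of the principal 2×2 minors.
tr M = 4 + 3 + 2 = 9.
s = (4·3 − (-3)²) + (4·2 − (-2)²) + (3·2 − (-1)²) = 3 + 4 + 5 = 12.
det M (expand along row 1) = 4·5 − (-3)·(-8) + (-2)·9 = -22.
Characteristic polynomial: λ³ − 9λ² + 12λ + 22 = 0.
Substitute λ = y + (tr M)/3 = y + 3.000000 to remove the quadratic term: y³ + p·y + q = 0 with p = s − (tr M)²/3 = -15.000000 and q = −2(tr M)³/27 + (tr M)·s/3 − det M = 4.000000.
Three real roots ⇒ use the trigonometric (Viète) form: r = 2√(−p/3) = 4.472136, φ = arccos(3q/(p·r)) = arccos(-0.178885) = 1.750650 rad.
y_k = r·cos(φ/3 − 2πk/3) for k = 0, 1, 2 gives y = 3.732051, 0.267949, -4.000000.
λ_k = y_k + 3.000000 gives λ = 6.7321, 3.2679, -1.0000 (check: the sum is 9.0000 = tr M).

Hence λ_max = 6.7321 and λ_min = -1.0000.


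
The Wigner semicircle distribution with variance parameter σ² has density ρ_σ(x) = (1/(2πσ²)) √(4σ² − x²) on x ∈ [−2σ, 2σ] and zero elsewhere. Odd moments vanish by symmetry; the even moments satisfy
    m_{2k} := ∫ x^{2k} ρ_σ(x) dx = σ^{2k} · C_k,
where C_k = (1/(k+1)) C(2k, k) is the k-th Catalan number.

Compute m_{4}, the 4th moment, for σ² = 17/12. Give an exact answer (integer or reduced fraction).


By the scaled semicircle moment identity, m_{2k} = σ^{2k} · C_k with k = 2.
C_2 = (1/(k+1)) · C(2k, k) = (1/3) · C(4, 2) = (1/3) · 6 = 2.
σ^{2k} = (σ²)^k = (17/12)^2 = 289/144.

Therefore m_{4} = σ^{4} · C_2 = (289/144) · 2 = 289/72.


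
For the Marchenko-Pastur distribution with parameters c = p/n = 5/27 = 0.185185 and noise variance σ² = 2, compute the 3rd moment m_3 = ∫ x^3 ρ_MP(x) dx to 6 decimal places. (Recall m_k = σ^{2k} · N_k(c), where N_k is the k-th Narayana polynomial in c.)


E[X³] = σ⁶ (1 + 3c + c²) (third MP moment). With σ² = 2 (so σ⁶ = 8) and c = 5/27 = 0.185185: E[X³] = 8 · (1 + 3·0.185185 + (0.185185)²) = 8 · 1.589849.

So E[X^3] = 12.718793.


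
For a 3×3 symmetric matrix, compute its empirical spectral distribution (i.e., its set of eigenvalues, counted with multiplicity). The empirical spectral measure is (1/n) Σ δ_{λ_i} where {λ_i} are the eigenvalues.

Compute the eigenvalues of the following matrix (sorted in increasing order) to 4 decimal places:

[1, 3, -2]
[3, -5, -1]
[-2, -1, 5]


Since M is real symmetric, all three eigenvalues are real; they are the roots of det(λI − M) = λ³ − (tr M) λ² + s λ − det M, where s is the sum of the principal 2×2 minors.
tr M = 1 + (-5) + 5 = 1.
s = (1·(-5) − 3²) + (1·5 − (-2)²) + ((-5)·5 − (-1)²) = -14 + 1 + (-26) = -39.
det M (expand along row 1) = 1·(-26) − 3·13 + (-2)·(-13) = -39.
Characteristic polynomial: λ³ − λ² − 39λ + 39 = 0.
Substitute λ = y + (tr M)/3 = y + 0.333333 to remove the quadratic term: y³ + p·y + q = 0 with p = s − (tr M)²/3 = -39.333333 and q = −2(tr M)³/27 + (tr M)·s/3 − det M = 25.925926.
Three real roots ⇒ use the trigonometric (Viète) form: r = 2√(−p/3) = 7.241854, φ = arccos(3q/(p·r)) = arccos(-0.273052) = 1.847360 rad.
y_k = r·cos(φ/3 − 2πk/3) for k = 0, 1, 2 gives y = 5.911665, 0.666667, -6.578331.
λ_k = y_k + 0.333333 gives λ = 6.2450, 1.0000, -6.2450 (check: the sum is 1.0000 = tr M).

Eigenvalues sorted in increasing order: [-6.2450, 1.0000, 6.2450].


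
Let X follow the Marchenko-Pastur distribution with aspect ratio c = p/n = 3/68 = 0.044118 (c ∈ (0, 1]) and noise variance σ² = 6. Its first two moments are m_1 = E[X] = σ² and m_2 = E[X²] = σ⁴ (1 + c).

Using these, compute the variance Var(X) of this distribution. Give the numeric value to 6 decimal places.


m_1 = E[X] = σ² = 6, so m_1² = 36.
m_2 = E[X²] = σ⁴ (1 + c) = 36 · (1 + 0.044118) = 36 · 1.044118 = 37.588235.
(Note m_2 − m_1² simplifies to c · σ⁴ = 0.044118 · 36.)

Var(X) = m_2 − m_1² = 37.588235 − 36 = 1.588235.


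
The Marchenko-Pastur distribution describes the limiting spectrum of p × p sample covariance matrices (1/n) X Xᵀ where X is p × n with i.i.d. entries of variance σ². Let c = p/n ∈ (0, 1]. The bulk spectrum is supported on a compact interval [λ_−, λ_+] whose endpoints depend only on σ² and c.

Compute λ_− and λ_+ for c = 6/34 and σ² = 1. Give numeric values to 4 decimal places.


c = 6/34 = 0.176471; √c = 0.420084.
λ_− = σ² (1 − √c)² = 1 · (1 − 0.420084)² = 1 · (0.579916)² = 0.336303.
λ_+ = σ² (1 + √c)² = 1 · (1 + 0.420084)² = 1 · (1.420084)² = 2.016639.

Rounded to 4 decimal places: λ_− ≈ 0.3363, λ_+ ≈ 2.0166.


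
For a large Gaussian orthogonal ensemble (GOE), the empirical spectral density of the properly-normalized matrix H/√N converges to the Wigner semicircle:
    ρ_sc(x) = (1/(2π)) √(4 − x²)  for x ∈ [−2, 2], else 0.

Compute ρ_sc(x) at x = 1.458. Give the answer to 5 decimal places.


ρ_sc(x) = (1/(2π)) √(4 − x²). With x = 1.458:
  4 − x² = 4 − (1.458)² = 4 − 2.125764 = 1.874236.
  √(4 − x²) = 1.369027.
  1/(2π) = 0.159155.
  ρ_sc(1.458) = 0.159155 · 1.369027 = 0.217887.

Rounded to 5 decimal places: ρ_sc(1.458) ≈ 0.21789.


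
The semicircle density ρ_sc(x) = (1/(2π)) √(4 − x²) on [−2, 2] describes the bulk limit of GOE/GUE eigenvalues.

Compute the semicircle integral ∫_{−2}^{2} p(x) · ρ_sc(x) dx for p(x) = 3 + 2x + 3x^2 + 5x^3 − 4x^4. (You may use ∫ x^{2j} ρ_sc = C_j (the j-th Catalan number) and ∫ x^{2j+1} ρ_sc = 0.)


Write p(x) = Σ a_i x^i, split into monomials and integrate each against ρ_sc separately.
Using ∫ x^{2j} ρ_sc = C_j = (1/(j+1)) C(2j, j) (Catalan numbers) and ∫ x^{2j+1} ρ_sc = 0 (odd monomials vanish by symmetry):
  i = 0 (even): a_0 · C_{0} = 3 · 1 = 3
  i = 1 (odd): ∫ x^1 ρ_sc = 0 (vanishes)
  i = 2 (even): a_2 · C_{1} = 3 · 1 = 3
  i = 3 (odd): ∫ x^3 ρ_sc = 0 (vanishes)
  i = 4 (even): a_4 · C_{2} = -4 · 2 = -8

Summing the contributions: ∫_{−2}^{2} p(x) ρ_sc(x) dx = 3 + 3 + (-8) = -2.


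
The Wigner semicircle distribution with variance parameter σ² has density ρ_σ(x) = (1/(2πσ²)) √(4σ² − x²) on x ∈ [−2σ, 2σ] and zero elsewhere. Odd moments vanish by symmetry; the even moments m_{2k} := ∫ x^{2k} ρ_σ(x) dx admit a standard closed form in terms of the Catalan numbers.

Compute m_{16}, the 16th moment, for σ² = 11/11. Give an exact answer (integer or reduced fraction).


By the scaled semicircle moment identity, m_{2k} = σ^{2k} · C_k with k = 8.
C_8 = (1/(k+1)) · C(2k, k) = (1/9) · C(16, 8) = (1/9) · 12870 = 1430.
σ^{2k} = (σ²)^k = (11/11)^8 = 1.

Therefore m_{16} = σ^{16} · C_8 = 1 · 1430 = 1430.


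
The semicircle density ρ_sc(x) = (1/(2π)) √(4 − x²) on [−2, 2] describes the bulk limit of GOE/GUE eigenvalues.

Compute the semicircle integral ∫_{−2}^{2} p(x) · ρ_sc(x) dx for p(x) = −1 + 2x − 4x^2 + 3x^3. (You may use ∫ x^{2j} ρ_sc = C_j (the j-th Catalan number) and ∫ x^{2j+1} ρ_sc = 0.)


Write p(x) = Σ a_i x^i, split into monomials and integrate each against ρ_sc separately.
Using ∫ x^{2j} ρ_sc = C_j = (1/(j+1)) C(2j, j) (Catalan numbers) and ∫ x^{2j+1} ρ_sc = 0 (odd monomials vanish by symmetry):
  i = 0 (even): a_0 · C_{0} = -1 · 1 = -1
  i = 1 (odd): ∫ x^1 ρ_sc = 0 (vanishes)
  i = 2 (even): a_2 · C_{1} = -4 · 1 = -4
  i = 3 (odd): ∫ x^3 ρ_sc = 0 (vanishes)

Summing the contributions: ∫_{−2}^{2} p(x) ρ_sc(x) dx = (-1) + (-4) = -5.


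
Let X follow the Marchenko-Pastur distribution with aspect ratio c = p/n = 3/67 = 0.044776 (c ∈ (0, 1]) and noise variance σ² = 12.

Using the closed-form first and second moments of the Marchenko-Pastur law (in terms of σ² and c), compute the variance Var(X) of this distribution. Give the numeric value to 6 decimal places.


Recall the MP moments m_1 = E[X] = σ² and m_2 = E[X²] = σ⁴ (1 + c).
m_1 = E[X] = σ² = 12, so m_1² = 144.
m_2 = E[X²] = σ⁴ (1 + c) = 144 · (1 + 0.044776) = 144 · 1.044776 = 150.447761.
(Note m_2 − m_1² simplifies to c · σ⁴ = 0.044776 · 144.)

Var(X) = m_2 − m_1² = 150.447761 − 144 = 6.447761.


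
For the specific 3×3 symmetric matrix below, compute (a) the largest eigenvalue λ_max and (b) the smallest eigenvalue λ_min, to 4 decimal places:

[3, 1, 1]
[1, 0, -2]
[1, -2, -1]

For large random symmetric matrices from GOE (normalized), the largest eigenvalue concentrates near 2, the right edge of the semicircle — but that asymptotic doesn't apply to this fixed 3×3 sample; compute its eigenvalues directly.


Since M is real symmetric, all three eigenvalues are real; they are the roots of det(λI − M) = λ³ − (tr M) λ² + s λ − det M, where s is the sum of the principal 2×2 minors.
tr M = 3 + 0 + (-1) = 2.
s = (3·0 − 1²) + (3·(-1) − 1²) + (0·(-1) − (-2)²) = -1 + (-4) + (-4) = -9.
det M (expand along row 1) = 3·(-4) − 1·1 + 1·(-2) = -15.
Characteristic polynomial: λ³ − 2λ² − 9λ + 15 = 0.
Substitute λ = y + (tr M)/3 = y + 0.666667 to remove the quadratic term: y³ + p·y + q = 0 with p = s − (tr M)²/3 = -10.333333 and q = −2(tr M)³/27 + (tr M)·s/3 − det M = 8.407407.
Three real roots ⇒ use the trigonometric (Viète) form: r = 2√(−p/3) = 3.711843, φ = arccos(3q/(p·r)) = arccos(-0.657587) = 2.288408 rad.
y_k = r·cos(φ/3 − 2πk/3) for k = 0, 1, 2 gives y = 2.683300, 0.879444, -3.562744.
λ_k = y_k + 0.666667 gives λ = 3.3500, 1.5461, -2.8961 (check: the sum is 2.0000 = tr M).

Hence λ_max = 3.3500 and λ_min = -2.8961.


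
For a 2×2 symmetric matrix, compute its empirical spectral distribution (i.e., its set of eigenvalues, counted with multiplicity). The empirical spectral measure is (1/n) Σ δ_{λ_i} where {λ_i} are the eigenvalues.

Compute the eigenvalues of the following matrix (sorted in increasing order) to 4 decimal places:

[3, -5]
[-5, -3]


Since M is real symmetric, both eigenvalues are real; they are the roots of det(λI − M) = λ² − (tr M) λ + det M.
tr M = 3 + (-3) = 0.
det M = 3·(-3) − (-5)² = -9 − 25 = -34.
Characteristic polynomial: λ² − 34 = 0.
Discriminant Δ = (tr M)² − 4·det M = 0 − (-136) = 136; √Δ = 11.661904.
λ = (tr M ± √Δ)/2 = (0 ± 11.661904)/2, giving (tr M − √Δ)/2 = -5.8310 and (tr M + √Δ)/2 = 5.8310.

Eigenvalues sorted in increasing order: [-5.8310, 5.8310].


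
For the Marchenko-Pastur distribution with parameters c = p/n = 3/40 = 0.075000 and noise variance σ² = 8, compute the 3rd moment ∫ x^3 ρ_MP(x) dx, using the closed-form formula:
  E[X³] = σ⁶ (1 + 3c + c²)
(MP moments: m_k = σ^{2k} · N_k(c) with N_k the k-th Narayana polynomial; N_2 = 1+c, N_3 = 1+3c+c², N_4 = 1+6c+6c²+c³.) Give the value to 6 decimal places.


E[X³] = σ⁶ (1 + 3c + c²) (third MP moment). With σ² = 8 (so σ⁶ = 512) and c = 3/40 = 0.075000: E[X³] = 512 · (1 + 3·0.075000 + (0.075000)²) = 512 · 1.230625.

So E[X^3] = 630.080000.


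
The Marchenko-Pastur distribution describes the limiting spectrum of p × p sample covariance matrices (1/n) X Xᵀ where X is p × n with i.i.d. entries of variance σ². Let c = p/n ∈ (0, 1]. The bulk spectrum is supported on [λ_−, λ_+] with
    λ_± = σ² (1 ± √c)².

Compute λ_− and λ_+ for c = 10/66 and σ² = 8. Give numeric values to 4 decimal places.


c = 10/66 = 0.151515; √c = 0.389249.
λ_− = σ² (1 − √c)² = 8 · (1 − 0.389249)² = 8 · (0.610751)² = 2.984130.
λ_+ = σ² (1 + √c)² = 8 · (1 + 0.389249)² = 8 · (1.389249)² = 15.440113.

Rounded to 4 decimal places: λ_− ≈ 2.9841, λ_+ ≈ 15.4401.


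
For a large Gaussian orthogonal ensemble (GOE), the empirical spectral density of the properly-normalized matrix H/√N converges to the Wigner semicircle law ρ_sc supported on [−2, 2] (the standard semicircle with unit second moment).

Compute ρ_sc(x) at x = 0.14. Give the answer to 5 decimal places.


ρ_sc(x) = (1/(2π)) √(4 − x²). With x = 0.14:
  4 − x² = 4 − (0.14)² = 4 − 0.019600 = 3.980400.
  √(4 − x²) = 1.995094.
  1/(2π) = 0.159155.
  ρ_sc(0.14) = 0.159155 · 1.995094 = 0.317529.

Rounded to 5 decimal places: ρ_sc(0.14) ≈ 0.31753.


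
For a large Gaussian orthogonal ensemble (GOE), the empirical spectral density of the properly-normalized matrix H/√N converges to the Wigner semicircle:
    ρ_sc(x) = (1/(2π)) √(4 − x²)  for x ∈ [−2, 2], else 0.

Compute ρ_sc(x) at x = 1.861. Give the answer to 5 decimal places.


ρ_sc(x) = (1/(2π)) √(4 − x²). With x = 1.861:
  4 − x² = 4 − (1.861)² = 4 − 3.463321 = 0.536679.
  √(4 − x²) = 0.732584.
  1/(2π) = 0.159155.
  ρ_sc(1.861) = 0.159155 · 0.732584 = 0.116594.

Rounded to 5 decimal places: ρ_sc(1.861) ≈ 0.11659.


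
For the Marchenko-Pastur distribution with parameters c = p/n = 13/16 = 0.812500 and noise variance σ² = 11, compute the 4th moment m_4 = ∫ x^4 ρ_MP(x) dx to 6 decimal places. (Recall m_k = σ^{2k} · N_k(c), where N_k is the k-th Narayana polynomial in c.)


E[X⁴] = σ⁸ (1 + 6c + 6c² + c³) (fourth MP moment). With σ² = 11 (so σ⁸ = 14641) and c = 13/16 = 0.812500: E[X⁴] = 14641 · (1 + 6·0.812500 + 6·(0.812500)² + (0.812500)³) = 14641 · 10.372314.

So E[X^4] = 151861.055908.


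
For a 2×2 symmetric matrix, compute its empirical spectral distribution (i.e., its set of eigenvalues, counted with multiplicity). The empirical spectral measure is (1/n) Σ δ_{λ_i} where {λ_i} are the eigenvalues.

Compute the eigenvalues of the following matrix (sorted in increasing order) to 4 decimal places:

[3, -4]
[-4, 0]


Since M is real symmetric, both eigenvalues are real; they are the roots of det(λI − M) = λ² − (tr M) λ + det M.
tr M = 3 + 0 = 3.
det M = 3·0 − (-4)² = 0 − 16 = -16.
Characteristic polynomial: λ² − 3λ − 16 = 0.
Discriminant Δ = (tr M)² − 4·det M = 9 − (-64) = 73; √Δ = 8.544004.
λ = (tr M ± √Δ)/2 = (3 ± 8.544004)/2, giving (tr M − √Δ)/2 = -2.7720 and (tr M + √Δ)/2 = 5.7720.

Eigenvalues sorted in increasing order: [-2.7720, 5.7720].


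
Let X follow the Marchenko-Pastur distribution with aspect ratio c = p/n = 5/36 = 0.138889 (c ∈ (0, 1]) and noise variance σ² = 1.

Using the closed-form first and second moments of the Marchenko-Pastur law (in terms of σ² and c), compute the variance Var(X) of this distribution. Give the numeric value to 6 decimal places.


Recall the MP moments m_1 = E[X] = σ² and m_2 = E[X²] = σ⁴ (1 + c).
m_1 = E[X] = σ² = 1, so m_1² = 1.
m_2 = E[X²] = σ⁴ (1 + c) = 1 · (1 + 0.138889) = 1 · 1.138889 = 1.138889.
(Note m_2 − m_1² simplifies to c · σ⁴ = 0.138889 · 1.)

Var(X) = m_2 − m_1² = 1.138889 − 1 = 0.138889.


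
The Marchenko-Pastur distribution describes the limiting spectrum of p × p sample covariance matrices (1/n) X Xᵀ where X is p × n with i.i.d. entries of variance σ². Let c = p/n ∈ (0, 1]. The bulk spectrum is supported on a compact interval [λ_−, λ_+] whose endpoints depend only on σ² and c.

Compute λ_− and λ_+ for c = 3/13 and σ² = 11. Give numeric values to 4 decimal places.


c = 3/13 = 0.230769; √c = 0.480384.
λ_− = σ² (1 − √c)² = 11 · (1 − 0.480384)² = 11 · (0.519616)² = 2.970003.
λ_+ = σ² (1 + √c)² = 11 · (1 + 0.480384)² = 11 · (1.480384)² = 24.106920.

Rounded to 4 decimal places: λ_− ≈ 2.9700, λ_+ ≈ 24.1069.


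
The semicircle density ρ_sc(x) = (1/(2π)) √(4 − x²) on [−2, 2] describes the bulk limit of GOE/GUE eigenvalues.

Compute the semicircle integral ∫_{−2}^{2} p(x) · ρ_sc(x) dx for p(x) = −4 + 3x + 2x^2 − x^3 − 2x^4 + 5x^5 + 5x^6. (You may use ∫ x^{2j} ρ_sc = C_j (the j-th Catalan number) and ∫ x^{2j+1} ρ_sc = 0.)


Write p(x) = Σ a_i x^i, split into monomials and integrate each against ρ_sc separately.
Using ∫ x^{2j} ρ_sc = C_j = (1/(j+1)) C(2j, j) (Catalan numbers) and ∫ x^{2j+1} ρ_sc = 0 (odd monomials vanish by symmetry):
  i = 0 (even): a_0 · C_{0} = -4 · 1 = -4
  i = 1 (odd): ∫ x^1 ρ_sc = 0 (vanishes)
  i = 2 (even): a_2 · C_{1} = 2 · 1 = 2
  i = 3 (odd): ∫ x^3 ρ_sc = 0 (vanishes)
  i = 4 (even): a_4 · C_{2} = -2 · 2 = -4
  i = 5 (odd): ∫ x^5 ρ_sc = 0 (vanishes)
  i = 6 (even): a_6 · C_{3} = 5 · 5 = 25

Summing the contributions: ∫_{−2}^{2} p(x) ρ_sc(x) dx = (-4) + 2 + (-4) + 25 = 19.


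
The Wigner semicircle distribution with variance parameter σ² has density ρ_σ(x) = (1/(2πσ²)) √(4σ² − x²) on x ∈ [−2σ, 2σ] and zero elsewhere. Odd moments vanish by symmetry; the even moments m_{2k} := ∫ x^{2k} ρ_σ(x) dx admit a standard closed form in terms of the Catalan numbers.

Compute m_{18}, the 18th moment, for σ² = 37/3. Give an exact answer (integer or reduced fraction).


By the scaled semicircle moment identity, m_{2k} = σ^{2k} · C_k with k = 9.
C_9 = (1/(k+1)) · C(2k, k) = (1/10) · C(18, 9) = (1/10) · 48620 = 4862.
σ^{2k} = (σ²)^k = (37/3)^9 = 129961739795077/19683.

Therefore m_{18} = σ^{18} · C_9 = (129961739795077/19683) · 4862 = 631873978883664374/19683.


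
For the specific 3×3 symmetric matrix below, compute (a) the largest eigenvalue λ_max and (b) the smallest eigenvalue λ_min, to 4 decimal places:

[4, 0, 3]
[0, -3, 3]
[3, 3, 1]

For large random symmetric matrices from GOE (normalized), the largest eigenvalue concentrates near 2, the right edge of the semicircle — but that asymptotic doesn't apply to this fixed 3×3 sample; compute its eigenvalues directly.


Since M is real symmetric, all three eigenvalues are real; they are the roots of det(λI − M) = λ³ − (tr M) λ² + s λ − det M, where s is the sum of the principal 2×2 minors.
tr M = 4 + (-3) + 1 = 2.
s = (4·(-3) − 0²) + (4·1 − 3²) + ((-3)·1 − 3²) = -12 + (-5) + (-12) = -29.
det M (expand along row 1) = 4·(-12) − 0·(-9) + 3·9 = -21.
Characteristic polynomial: λ³ − 2λ² − 29λ + 21 = 0.
Substitute λ = y + (tr M)/3 = y + 0.666667 to remove the quadratic term: y³ + p·y + q = 0 with p = s − (tr M)²/3 = -30.333333 and q = −2(tr M)³/27 + (tr M)·s/3 − det M = 1.074074.
Three real roots ⇒ use the trigonometric (Viète) form: r = 2√(−p/3) = 6.359595, φ = arccos(3q/(p·r)) = arccos(-0.016703) = 1.587501 rad.
y_k = r·cos(φ/3 − 2πk/3) for k = 0, 1, 2 gives y = 5.489780, 0.035410, -5.525190.
λ_k = y_k + 0.666667 gives λ = 6.1564, 0.7021, -4.8585 (check: the sum is 2.0000 = tr M).

Hence λ_max = 6.1564 and λ_min = -4.8585.


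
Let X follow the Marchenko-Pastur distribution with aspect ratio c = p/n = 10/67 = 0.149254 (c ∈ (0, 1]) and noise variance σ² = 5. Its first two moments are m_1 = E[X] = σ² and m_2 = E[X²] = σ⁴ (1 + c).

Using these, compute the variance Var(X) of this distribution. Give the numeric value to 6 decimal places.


m_1 = E[X] = σ² = 5, so m_1² = 25.
m_2 = E[X²] = σ⁴ (1 + c) = 25 · (1 + 0.149254) = 25 · 1.149254 = 28.731343.
(Note m_2 − m_1² simplifies to c · σ⁴ = 0.149254 · 25.)

Var(X) = m_2 − m_1² = 28.731343 − 25 = 3.731343.


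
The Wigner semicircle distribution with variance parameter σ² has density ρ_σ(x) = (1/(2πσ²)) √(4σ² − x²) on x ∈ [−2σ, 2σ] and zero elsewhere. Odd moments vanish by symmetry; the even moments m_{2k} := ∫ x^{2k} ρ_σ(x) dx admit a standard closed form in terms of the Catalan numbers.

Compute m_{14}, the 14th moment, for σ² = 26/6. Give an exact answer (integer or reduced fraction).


By the scaled semicircle moment identity, m_{2k} = σ^{2k} · C_k with k = 7.
C_7 = (1/(k+1)) · C(2k, k) = (1/8) · C(14, 7) = (1/8) · 3432 = 429.
σ^{2k} = (σ²)^k = (26/6)^7 = 62748517/2187.

Therefore m_{14} = σ^{14} · C_7 = (62748517/2187) · 429 = 8973037931/729.


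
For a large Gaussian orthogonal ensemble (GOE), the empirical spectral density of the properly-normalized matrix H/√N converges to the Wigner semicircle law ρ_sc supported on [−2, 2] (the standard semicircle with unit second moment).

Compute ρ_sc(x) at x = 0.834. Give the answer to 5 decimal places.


ρ_sc(x) = (1/(2π)) √(4 − x²). With x = 0.834:
  4 − x² = 4 − (0.834)² = 4 − 0.695556 = 3.304444.
  √(4 − x²) = 1.817813.
  1/(2π) = 0.159155.
  ρ_sc(0.834) = 0.159155 · 1.817813 = 0.289314.

Rounded to 5 decimal places: ρ_sc(0.834) ≈ 0.28931.


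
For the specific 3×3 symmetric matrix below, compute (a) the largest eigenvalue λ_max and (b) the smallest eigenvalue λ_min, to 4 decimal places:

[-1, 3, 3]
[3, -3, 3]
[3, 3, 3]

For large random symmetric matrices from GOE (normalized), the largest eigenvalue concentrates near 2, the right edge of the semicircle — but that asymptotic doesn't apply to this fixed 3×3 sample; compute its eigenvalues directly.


Since M is real symmetric, all three eigenvalues are real; they are the roots of det(λI − M) = λ³ − (tr M) λ² + s λ − det M, where s is the sum of the principal 2×2 minors.
tr M = -1 + (-3) + 3 = -1.
s = ((-1)·(-3) − 3²) + ((-1)·3 − 3²) + ((-3)·3 − 3²) = -6 + (-12) + (-18) = -36.
det M (expand along row 1) = (-1)·(-18) − 3·0 + 3·18 = 72.
Characteristic polynomial: λ³ + λ² − 36λ − 72 = 0.
Substitute λ = y + (tr M)/3 = y − 0.333333 to remove the quadratic term: y³ + p·y + q = 0 with p = s − (tr M)²/3 = -36.333333 and q = −2(tr M)³/27 + (tr M)·s/3 − det M = -59.925926.
Three real roots ⇒ use the trigonometric (Viète) form: r = 2√(−p/3) = 6.960204, φ = arccos(3q/(p·r)) = arccos(0.710900) = 0.780019 rad.
y_k = r·cos(φ/3 − 2πk/3) for k = 0, 1, 2 gives y = 6.726261, -1.813486, -4.912774.
λ_k = y_k − 0.333333 gives λ = 6.3929, -2.1468, -5.2461 (check: the sum is -1.0000 = tr M).

Hence λ_max = 6.3929 and λ_min = -5.2461.


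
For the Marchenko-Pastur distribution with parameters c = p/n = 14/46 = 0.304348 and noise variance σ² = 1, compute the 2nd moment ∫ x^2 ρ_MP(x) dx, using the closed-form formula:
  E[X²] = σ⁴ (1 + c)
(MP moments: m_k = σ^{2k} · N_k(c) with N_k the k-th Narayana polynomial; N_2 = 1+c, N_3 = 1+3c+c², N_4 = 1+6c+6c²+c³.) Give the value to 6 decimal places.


E[X²] = σ⁴ (1 + c) (second MP moment). With σ² = 1 (so σ⁴ = 1) and c = 14/46 = 0.304348: E[X²] = 1 · (1 + 0.304348) = 1 · 1.304348.

So E[X^2] = 1.304348.


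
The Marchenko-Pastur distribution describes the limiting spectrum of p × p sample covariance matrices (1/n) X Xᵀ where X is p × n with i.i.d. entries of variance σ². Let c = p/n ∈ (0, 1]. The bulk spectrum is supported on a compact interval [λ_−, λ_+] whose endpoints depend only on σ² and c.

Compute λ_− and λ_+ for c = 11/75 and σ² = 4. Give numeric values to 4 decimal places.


c = 11/75 = 0.146667; √c = 0.382971.
λ_− = σ² (1 − √c)² = 4 · (1 − 0.382971)² = 4 · (0.617029)² = 1.522900.
λ_+ = σ² (1 + √c)² = 4 · (1 + 0.382971)² = 4 · (1.382971)² = 7.650433.

Rounded to 4 decimal places: λ_− ≈ 1.5229, λ_+ ≈ 7.6504.


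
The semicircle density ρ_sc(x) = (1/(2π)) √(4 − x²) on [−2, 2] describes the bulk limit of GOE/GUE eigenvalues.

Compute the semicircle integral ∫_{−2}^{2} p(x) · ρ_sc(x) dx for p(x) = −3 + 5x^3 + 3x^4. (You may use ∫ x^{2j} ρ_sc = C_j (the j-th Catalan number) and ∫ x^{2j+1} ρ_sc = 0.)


Write p(x) = Σ a_i x^i, split into monomials and integrate each against ρ_sc separately.
Using ∫ x^{2j} ρ_sc = C_j = (1/(j+1)) C(2j, j) (Catalan numbers) and ∫ x^{2j+1} ρ_sc = 0 (odd monomials vanish by symmetry):
  i = 0 (even): a_0 · C_{0} = -3 · 1 = -3
  i = 3 (odd): ∫ x^3 ρ_sc = 0 (vanishes)
  i = 4 (even): a_4 · C_{2} = 3 · 2 = 6

Summing the contributions: ∫_{−2}^{2} p(x) ρ_sc(x) dx = (-3) + 6 = 3.


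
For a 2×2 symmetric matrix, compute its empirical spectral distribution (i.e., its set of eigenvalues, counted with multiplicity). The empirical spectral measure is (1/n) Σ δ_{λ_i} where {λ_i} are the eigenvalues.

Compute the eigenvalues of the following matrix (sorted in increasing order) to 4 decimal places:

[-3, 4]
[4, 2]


Since M is real symmetric, both eigenvalues are real; they are the roots of det(λI − M) = λ² − (tr M) λ + det M.
tr M = -3 + 2 = -1.
det M = (-3)·2 − 4² = -6 − 16 = -22.
Characteristic polynomial: λ² + λ − 22 = 0.
Discriminant Δ = (tr M)² − 4·det M = 1 − (-88) = 89; √Δ = 9.433981.
λ = (tr M ± √Δ)/2 = (-1 ± 9.433981)/2, giving (tr M − √Δ)/2 = -5.2170 and (tr M + √Δ)/2 = 4.2170.

Eigenvalues sorted in increasing order: [-5.2170, 4.2170].


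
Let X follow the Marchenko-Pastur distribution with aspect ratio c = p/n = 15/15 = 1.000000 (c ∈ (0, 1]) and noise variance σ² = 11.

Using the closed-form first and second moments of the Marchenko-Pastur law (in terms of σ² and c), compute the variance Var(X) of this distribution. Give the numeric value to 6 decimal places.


Recall the MP moments m_1 = E[X] = σ² and m_2 = E[X²] = σ⁴ (1 + c).
m_1 = E[X] = σ² = 11, so m_1² = 121.
m_2 = E[X²] = σ⁴ (1 + c) = 121 · (1 + 1.000000) = 121 · 2.000000 = 242.000000.
(Note m_2 − m_1² simplifies to c · σ⁴ = 1.000000 · 121.)

Var(X) = m_2 − m_1² = 242.000000 − 121 = 121.000000.


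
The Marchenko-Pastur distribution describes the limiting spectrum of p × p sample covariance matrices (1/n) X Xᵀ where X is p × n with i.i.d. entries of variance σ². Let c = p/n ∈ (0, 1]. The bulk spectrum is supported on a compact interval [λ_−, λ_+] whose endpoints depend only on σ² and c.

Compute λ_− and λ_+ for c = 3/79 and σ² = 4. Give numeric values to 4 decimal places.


c = 3/79 = 0.037975; √c = 0.194871.
λ_− = σ² (1 − √c)² = 4 · (1 − 0.194871)² = 4 · (0.805129)² = 2.592931.
λ_+ = σ² (1 + √c)² = 4 · (1 + 0.194871)² = 4 · (1.194871)² = 5.710866.

Rounded to 4 decimal places: λ_− ≈ 2.5929, λ_+ ≈ 5.7109.


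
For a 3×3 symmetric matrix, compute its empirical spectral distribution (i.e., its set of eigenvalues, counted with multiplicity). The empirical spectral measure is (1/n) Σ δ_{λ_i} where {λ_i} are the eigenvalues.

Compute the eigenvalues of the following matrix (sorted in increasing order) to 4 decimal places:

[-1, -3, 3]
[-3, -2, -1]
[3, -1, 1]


Since M is real symmetric, all three eigenvalues are real; they are the roots of det(λI − M) = λ³ − (tr M) λ² + s λ − det M, where s is the sum of the principal 2×2 minors.
tr M = -1 + (-2) + 1 = -2.
s = ((-1)·(-2) − (-3)²) + ((-1)·1 − 3²) + ((-2)·1 − (-1)²) = -7 + (-10) + (-3) = -20.
det M (expand along row 1) = (-1)·(-3) − (-3)·0 + 3·9 = 30.
Characteristic polynomial: λ³ + 2λ² − 20λ − 30 = 0.
Substitute λ = y + (tr M)/3 = y − 0.666667 to remove the quadratic term: y³ + p·y + q = 0 with p = s − (tr M)²/3 = -21.333333 and q = −2(tr M)³/27 + (tr M)·s/3 − det M = -16.074074.
Three real roots ⇒ use the trigonometric (Viète) form: r = 2√(−p/3) = 5.333333, φ = arccos(3q/(p·r)) = arccos(0.423828) = 1.133129 rad.
y_k = r·cos(φ/3 − 2πk/3) for k = 0, 1, 2 gives y = 4.957396, -0.775319, -4.182077.
λ_k = y_k − 0.666667 gives λ = 4.2907, -1.4420, -4.8487 (check: the sum is -2.0000 = tr M).

Eigenvalues sorted in increasing order: [-4.8487, -1.4420, 4.2907].


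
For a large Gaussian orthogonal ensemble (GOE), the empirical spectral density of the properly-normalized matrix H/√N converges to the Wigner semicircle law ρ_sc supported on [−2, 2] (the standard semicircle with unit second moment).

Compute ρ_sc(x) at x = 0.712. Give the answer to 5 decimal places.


ρ_sc(x) = (1/(2π)) √(4 − x²). With x = 0.712:
  4 − x² = 4 − (0.712)² = 4 − 0.506944 = 3.493056.
  √(4 − x²) = 1.868972.
  1/(2π) = 0.159155.
  ρ_sc(0.712) = 0.159155 · 1.868972 = 0.297456.

Rounded to 5 decimal places: ρ_sc(0.712) ≈ 0.29746.


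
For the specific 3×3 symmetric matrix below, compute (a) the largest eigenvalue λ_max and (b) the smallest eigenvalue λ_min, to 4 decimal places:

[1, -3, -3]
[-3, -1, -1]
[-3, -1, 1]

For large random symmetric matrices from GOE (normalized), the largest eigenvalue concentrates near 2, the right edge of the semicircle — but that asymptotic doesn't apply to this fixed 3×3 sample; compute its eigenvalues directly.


Since M is real symmetric, all three eigenvalues are real; they are the roots of det(λI − M) = λ³ − (tr M) λ² + s λ − det M, where s is the sum of the principal 2×2 minors.
tr M = 1 + (-1) + 1 = 1.
s = (1·(-1) − (-3)²) + (1·1 − (-3)²) + ((-1)·1 − (-1)²) = -10 + (-8) + (-2) = -20.
det M (expand along row 1) = 1·(-2) − (-3)·(-6) + (-3)·0 = -20.
Characteristic polynomial: λ³ − λ² − 20λ + 20 = 0.
Substitute λ = y + (tr M)/3 = y + 0.333333 to remove the quadratic term: y³ + p·y + q = 0 with p = s − (tr M)²/3 = -20.333333 and q = −2(tr M)³/27 + (tr M)·s/3 − det M = 13.259259.
Three real roots ⇒ use the trigonometric (Viète) form: r = 2√(−p/3) = 5.206833, φ = arccos(3q/(p·r)) = arccos(-0.375715) = 1.955964 rad.
y_k = r·cos(φ/3 − 2πk/3) for k = 0, 1, 2 gives y = 4.138803, 0.666667, -4.805469.
λ_k = y_k + 0.333333 gives λ = 4.4721, 1.0000, -4.4721 (check: the sum is 1.0000 = tr M).

Hence λ_max = 4.4721 and λ_min = -4.4721.


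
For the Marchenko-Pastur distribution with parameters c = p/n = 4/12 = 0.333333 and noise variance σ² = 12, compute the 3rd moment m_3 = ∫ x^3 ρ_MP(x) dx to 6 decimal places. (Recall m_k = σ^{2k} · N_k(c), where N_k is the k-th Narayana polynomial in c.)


E[X³] = σ⁶ (1 + 3c + c²) (third MP moment). With σ² = 12 (so σ⁶ = 1728) and c = 4/12 = 0.333333: E[X³] = 1728 · (1 + 3·0.333333 + (0.333333)²) = 1728 · 2.111111.

So E[X^3] = 3648.000000.
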